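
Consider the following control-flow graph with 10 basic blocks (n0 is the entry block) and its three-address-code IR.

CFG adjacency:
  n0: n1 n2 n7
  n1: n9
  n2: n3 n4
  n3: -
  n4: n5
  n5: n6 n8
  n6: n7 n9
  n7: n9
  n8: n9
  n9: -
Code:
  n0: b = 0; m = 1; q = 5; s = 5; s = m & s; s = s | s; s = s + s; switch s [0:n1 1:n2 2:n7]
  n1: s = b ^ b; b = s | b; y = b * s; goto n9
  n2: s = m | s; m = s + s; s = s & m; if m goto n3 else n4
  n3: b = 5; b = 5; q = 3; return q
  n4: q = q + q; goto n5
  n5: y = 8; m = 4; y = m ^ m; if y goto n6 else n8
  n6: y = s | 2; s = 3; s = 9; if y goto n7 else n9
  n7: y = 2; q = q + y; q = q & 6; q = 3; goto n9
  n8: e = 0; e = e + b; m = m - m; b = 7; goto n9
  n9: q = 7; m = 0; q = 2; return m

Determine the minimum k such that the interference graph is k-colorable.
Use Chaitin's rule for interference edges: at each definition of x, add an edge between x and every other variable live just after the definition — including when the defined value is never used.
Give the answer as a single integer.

def/use:
  n0 def {b,m,q,s} use ∅
  n1 def {b,s,y} use {b}
  n2 def {m,s} use {m,s}
  n3 def {b,q} use ∅
  n4 def {q} use {q}
  n5 def {m,y} use ∅
  n6 def {s,y} use {s}
  n7 def {q,y} use {q}
  n8 def {b,e,m} use {b,m}
  n9 def {m,q} use ∅

Live sets:
  n0: in=∅ out={b,m,q,s}
  n1: in={b} out=∅
  n2: in={b,m,q,s} out={b,q,s}
  n3: in=∅ out=∅
  n4: in={b,q,s} out={b,q,s}
  n5: in={b,q,s} out={b,m,q,s}
  n6: in={q,s} out={q}
  n7: in={q} out=∅
  n8: in={b,m} out=∅
  n9: in=∅ out=∅

Conflict graph:
  b: {e,m,q,s,y}
  e: {b,m}
  m: {b,e,q,s,y}
  q: {b,m,s,y}
  s: {b,m,q,y}
  y: {b,m,q,s}

Colouring:
  clique {b,m,q,s,y} ⇒ need ≥ 5
  5-colouring: r0={b}  r1={m}  r2={e,q}  r3={s}  r4={y}
  χ = 5

Answer: 5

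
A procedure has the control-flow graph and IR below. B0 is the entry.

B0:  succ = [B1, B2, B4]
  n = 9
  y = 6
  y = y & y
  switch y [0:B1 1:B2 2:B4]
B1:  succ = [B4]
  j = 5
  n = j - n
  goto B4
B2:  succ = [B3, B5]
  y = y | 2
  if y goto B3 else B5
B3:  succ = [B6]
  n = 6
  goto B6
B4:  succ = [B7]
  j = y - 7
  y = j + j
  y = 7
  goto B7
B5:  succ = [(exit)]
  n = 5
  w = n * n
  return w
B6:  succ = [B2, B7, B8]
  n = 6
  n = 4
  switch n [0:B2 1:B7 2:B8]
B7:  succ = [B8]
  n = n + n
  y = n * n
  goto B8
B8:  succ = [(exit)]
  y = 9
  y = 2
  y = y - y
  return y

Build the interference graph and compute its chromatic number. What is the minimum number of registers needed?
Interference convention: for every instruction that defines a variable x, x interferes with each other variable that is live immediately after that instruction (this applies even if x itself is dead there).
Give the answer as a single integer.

Answer: 3

Working:
Block summaries:
  B0 def {n,y} use ∅
  B1 def {j,n} use {n}
  B2 def {y} use {y}
  B3 def {n} use ∅
  B4 def {j,y} use {y}
  B5 def {n,w} use ∅
  B6 def {n} use ∅
  B7 def {n,y} use {n}
  B8 def {y} use ∅

Liveness:
  B0 li=∅ lo={n,y}
  B1 li={n,y} lo={n,y}
  B2 li={y} lo={y}
  B3 li={y} lo={y}
  B4 li={n,y} lo={n}
  B5 li=∅ lo=∅
  B6 li={y} lo={n,y}
  B7 li={n} lo=∅
  B8 li=∅ lo=∅

Interfere edges:
  j↔{n,y}
  n↔{j,y}
  w↔∅
  y↔{j,n}

Colouring:
  lower bound: {j,n,y} mutually conflict ⇒ χ ≥ 3
  assign j→r0 n→r1 w→r0 y→r2 — no edge inside a register ⇒ χ ≤ 3
  χ = 3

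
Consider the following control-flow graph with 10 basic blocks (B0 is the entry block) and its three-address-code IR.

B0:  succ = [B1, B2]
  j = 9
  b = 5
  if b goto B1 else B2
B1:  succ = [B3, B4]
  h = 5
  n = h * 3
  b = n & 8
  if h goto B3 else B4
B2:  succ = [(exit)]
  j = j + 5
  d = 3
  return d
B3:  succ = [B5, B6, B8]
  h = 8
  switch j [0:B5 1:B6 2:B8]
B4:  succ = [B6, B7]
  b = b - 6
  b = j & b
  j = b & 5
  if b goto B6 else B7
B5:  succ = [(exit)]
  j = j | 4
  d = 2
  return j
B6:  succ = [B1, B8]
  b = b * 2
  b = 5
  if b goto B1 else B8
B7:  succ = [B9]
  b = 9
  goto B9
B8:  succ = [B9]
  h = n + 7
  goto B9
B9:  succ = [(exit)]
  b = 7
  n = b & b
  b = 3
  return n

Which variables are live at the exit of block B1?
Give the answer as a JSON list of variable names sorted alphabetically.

Answer: ["b", "j", "n"]

Working:
Per-block:
  B0 def {b,j} use ∅
  B1 def {b,h,n} use ∅
  B2 def {d,j} use {j}
  B3 def {h} use {j}
  B4 def {b,j} use {b,j}
  B5 def {d,j} use {j}
  B6 def {b} use {b}
  B7 def {b} use ∅
  B8 def {h} use {n}
  B9 def {b,n} use ∅

Backward fixpoint:
  live B0: ∅→{j}
  live B1: {j}→{b,j,n}
  live B2: {j}→∅
  live B3: {b,j,n}→{b,j,n}
  live B4: {b,j,n}→{b,j,n}
  live B5: {j}→∅
  live B6: {b,j,n}→{j,n}
  live B7: ∅→∅
  live B8: {n}→∅
  live B9: ∅→∅

live-out(B1) = ["b", "j", "n"]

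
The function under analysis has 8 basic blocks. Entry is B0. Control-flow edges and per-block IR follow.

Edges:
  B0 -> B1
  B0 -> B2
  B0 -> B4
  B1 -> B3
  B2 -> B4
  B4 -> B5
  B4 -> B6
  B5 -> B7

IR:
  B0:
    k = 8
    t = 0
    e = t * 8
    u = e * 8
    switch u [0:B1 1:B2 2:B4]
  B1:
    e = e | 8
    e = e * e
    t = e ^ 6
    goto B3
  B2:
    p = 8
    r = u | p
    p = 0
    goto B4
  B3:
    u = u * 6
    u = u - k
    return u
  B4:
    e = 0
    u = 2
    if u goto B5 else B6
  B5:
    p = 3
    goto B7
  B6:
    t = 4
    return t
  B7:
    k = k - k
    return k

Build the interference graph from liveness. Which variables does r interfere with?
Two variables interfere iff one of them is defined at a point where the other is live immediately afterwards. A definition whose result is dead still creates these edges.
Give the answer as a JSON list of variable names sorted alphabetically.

Per-block:
  B0: def={e,k,t,u} ue=∅
  B1: def={e,t} ue={e}
  B2: def={p,r} ue={u}
  B3: def={u} ue={k,u}
  B4: def={e,u} ue=∅
  B5: def={p} ue=∅
  B6: def={t} ue=∅
  B7: def={k} ue={k}

Liveness:
  B0: in=∅ out={e,k,u}
  B1: in={e,k,u} out={k,u}
  B2: in={k,u} out={k}
  B3: in={k,u} out=∅
  B4: in={k} out={k}
  B5: in={k} out={k}
  B6: in=∅ out=∅
  B7: in={k} out=∅

Conflict graph:
  e: {k,u}
  k: {e,p,r,t,u}
  p: {k,u}
  r: {k}
  t: {k,u}
  u: {e,k,p,t}

N(r) = ["k"]

Answer: ["k"]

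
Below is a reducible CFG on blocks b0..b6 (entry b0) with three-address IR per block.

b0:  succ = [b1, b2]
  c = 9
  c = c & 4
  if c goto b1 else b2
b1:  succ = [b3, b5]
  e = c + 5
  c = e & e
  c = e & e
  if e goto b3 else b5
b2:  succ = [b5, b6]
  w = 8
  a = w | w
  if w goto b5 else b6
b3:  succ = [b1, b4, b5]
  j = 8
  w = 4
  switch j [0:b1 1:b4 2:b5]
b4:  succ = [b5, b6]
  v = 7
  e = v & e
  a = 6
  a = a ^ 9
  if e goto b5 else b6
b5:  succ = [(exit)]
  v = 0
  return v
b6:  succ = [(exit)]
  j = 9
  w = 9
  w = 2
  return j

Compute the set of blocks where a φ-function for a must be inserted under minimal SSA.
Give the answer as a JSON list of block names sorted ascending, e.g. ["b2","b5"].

Answer: ["b5", "b6"]

Derivation:
idom tree: b1←b0 b2←b0 b3←b1 b4←b3 b5←b0 b6←b0
Dom at joins:
  b1: preds {b0,b3}: {b0} ∩ {b0,b1,b3} = {b0}; idom=b0
  b5: preds {b1,b2,b3,b4}: {b0,b1} ∩ {b0,b2} ∩ {b0,b1,b3} ∩ {b0,b1,b3,b4} = {b0}; idom=b0
  b6: preds {b2,b4}: {b0,b2} ∩ {b0,b1,b3,b4} = {b0}; idom=b0

DF walk-up:
  b1←b0: walk · to b0
  b1←b3: walk b3→b1 to b0
  b5←b1: walk b1 to b0
  b5←b2: walk b2 to b0
  b5←b3: walk b3→b1 to b0
  b5←b4: walk b4→b3→b1 to b0
  b6←b2: walk b2 to b0
  b6←b4: walk b4→b3→b1 to b0
  b0: DF=∅
  b1: DF={b1,b5,b6}
  b2: DF={b5,b6}
  b3: DF={b1,b5,b6}
  b4: DF={b5,b6}
  b5: DF=∅
  b6: DF=∅

φ for a: defs {b2,b4}
  DF⁺ = {b5,b6}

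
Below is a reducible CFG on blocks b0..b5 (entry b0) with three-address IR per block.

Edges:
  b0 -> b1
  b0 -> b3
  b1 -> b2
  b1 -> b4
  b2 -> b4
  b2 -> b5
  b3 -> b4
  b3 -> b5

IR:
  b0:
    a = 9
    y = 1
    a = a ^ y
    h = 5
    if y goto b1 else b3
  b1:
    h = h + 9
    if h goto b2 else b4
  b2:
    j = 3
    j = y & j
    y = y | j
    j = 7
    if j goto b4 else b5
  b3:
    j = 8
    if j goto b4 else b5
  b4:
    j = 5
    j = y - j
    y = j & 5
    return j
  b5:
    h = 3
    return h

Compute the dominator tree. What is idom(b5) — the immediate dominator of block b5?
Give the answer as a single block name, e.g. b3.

Answer: b0

Analysis:
idom tree: b1←b0 b2←b1 b3←b0 b4←b0 b5←b0
Dom at joins:
  b4: preds {b1,b2,b3}: {b0,b1} ∩ {b0,b1,b2} ∩ {b0,b3} = {b0}; idom=b0
  b5: preds {b2,b3}: {b0,b1,b2} ∩ {b0,b3} = {b0}; idom=b0

idom(b5) = b0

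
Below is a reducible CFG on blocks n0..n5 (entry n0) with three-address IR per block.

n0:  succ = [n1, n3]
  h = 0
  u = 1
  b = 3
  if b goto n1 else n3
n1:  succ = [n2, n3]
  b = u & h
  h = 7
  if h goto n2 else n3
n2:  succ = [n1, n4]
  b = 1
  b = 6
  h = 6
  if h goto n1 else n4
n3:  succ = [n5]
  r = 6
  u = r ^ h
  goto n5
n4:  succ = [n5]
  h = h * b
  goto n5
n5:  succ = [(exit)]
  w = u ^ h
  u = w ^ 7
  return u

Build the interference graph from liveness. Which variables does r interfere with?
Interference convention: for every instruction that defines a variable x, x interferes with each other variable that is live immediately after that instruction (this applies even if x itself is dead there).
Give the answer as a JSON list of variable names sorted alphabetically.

Per-block:
  n0: {b,h,u} / ∅
  n1: {b,h} / {h,u}
  n2: {b,h} / ∅
  n3: {r,u} / {h}
  n4: {h} / {b,h}
  n5: {u,w} / {h,u}

Backward fixpoint:
  n0: in=∅ out={h,u}
  n1: in={h,u} out={h,u}
  n2: in={u} out={b,h,u}
  n3: in={h} out={h,u}
  n4: in={b,h,u} out={h,u}
  n5: in={h,u} out=∅

Interference:
  b↔{h,u}
  h↔{b,r,u}
  r↔{h}
  u↔{b,h}
  w↔∅

N(r) = ["h"]

Answer: ["h"]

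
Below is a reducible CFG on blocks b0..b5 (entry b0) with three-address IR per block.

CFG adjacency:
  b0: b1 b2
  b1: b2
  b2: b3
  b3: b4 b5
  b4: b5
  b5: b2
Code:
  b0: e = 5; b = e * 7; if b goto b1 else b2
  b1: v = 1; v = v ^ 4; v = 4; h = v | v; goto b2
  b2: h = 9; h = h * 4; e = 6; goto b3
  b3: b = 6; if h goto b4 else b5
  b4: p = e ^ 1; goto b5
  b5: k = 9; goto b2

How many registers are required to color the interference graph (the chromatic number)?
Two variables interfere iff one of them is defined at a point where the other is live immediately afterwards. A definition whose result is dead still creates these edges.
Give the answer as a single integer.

Answer: 3

Working:
def/use:
  b0: {b,e} / ∅
  b1: {h,v} / ∅
  b2: {e,h} / ∅
  b3: {b} / {h}
  b4: {p} / {e}
  b5: {k} / ∅

Backward fixpoint:
  b0 li=∅ lo=∅
  b1 li=∅ lo=∅
  b2 li=∅ lo={e,h}
  b3 li={e,h} lo={e}
  b4 li={e} lo=∅
  b5 li=∅ lo=∅

Interfere edges:
  b↔{e,h}
  e↔{b,h}
  h↔{b,e}
  k↔∅
  p↔∅
  v↔∅

Chromatic number:
  clique {b,e,h} ⇒ need ≥ 3
  3-colouring: c0={b,k,p,v}  c1={e}  c2={h}
  χ = 3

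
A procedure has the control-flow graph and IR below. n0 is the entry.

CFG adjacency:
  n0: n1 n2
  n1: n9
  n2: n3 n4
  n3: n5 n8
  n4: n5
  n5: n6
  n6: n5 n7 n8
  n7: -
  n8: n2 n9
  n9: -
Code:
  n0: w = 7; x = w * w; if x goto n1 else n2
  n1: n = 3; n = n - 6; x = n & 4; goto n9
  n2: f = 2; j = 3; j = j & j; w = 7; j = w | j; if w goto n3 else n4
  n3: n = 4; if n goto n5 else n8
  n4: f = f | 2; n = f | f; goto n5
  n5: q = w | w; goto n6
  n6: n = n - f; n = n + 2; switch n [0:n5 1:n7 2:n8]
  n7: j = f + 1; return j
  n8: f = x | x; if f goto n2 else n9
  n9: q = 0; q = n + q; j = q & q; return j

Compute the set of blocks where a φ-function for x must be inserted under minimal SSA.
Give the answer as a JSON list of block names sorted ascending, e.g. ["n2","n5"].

idom tree: n1←n0 n2←n0 n3←n2 n4←n2 n5←n2 n6←n5 n7←n6 n8←n2 n9←n0
Dom at joins:
  n2: preds {n0,n8}: {n0} ∩ {n0,n2,n8} = {n0}; idom=n0
  n5: preds {n3,n4,n6}: {n0,n2,n3} ∩ {n0,n2,n4} ∩ {n0,n2,n5,n6} = {n0,n2}; idom=n2
  n8: preds {n3,n6}: {n0,n2,n3} ∩ {n0,n2,n5,n6} = {n0,n2}; idom=n2
  n9: preds {n1,n8}: {n0,n1} ∩ {n0,n2,n8} = {n0}; idom=n0

DF derivation:
  join n2 pred n0: · stop@n0
  join n2 pred n8: n8→n2 stop@n0
  join n5 pred n3: n3 stop@n2
  join n5 pred n4: n4 stop@n2
  join n5 pred n6: n6→n5 stop@n2
  join n8 pred n3: n3 stop@n2
  join n8 pred n6: n6→n5 stop@n2
  join n9 pred n1: n1 stop@n0
  join n9 pred n8: n8→n2 stop@n0
  DF(n0)=∅
  DF(n1)={n9}
  DF(n2)={n2,n9}
  DF(n3)={n5,n8}
  DF(n4)={n5}
  DF(n5)={n5,n8}
  DF(n6)={n5,n8}
  DF(n7)=∅
  DF(n8)={n2,n9}
  DF(n9)=∅

φ for x: defs {n0,n1}
  DF⁺ = {n9}

Answer: ["n9"]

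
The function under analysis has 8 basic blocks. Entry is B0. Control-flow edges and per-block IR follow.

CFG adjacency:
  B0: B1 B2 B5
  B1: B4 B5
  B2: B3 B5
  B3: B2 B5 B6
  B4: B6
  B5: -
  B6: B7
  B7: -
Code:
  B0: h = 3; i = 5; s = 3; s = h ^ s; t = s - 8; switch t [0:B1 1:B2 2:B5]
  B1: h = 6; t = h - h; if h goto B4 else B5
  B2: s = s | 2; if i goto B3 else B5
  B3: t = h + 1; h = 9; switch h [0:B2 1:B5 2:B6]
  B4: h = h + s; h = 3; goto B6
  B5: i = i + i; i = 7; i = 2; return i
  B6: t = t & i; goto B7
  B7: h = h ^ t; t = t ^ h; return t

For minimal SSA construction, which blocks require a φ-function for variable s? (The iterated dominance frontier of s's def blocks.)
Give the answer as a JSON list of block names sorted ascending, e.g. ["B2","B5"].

Answer: ["B2", "B5", "B6"]

Analysis:
idom tree: B1←B0 B2←B0 B3←B2 B4←B1 B5←B0 B6←B0 B7←B6
Join-block Dom:
  B2: preds {B0,B3}: {B0} ∩ {B0,B2,B3} = {B0}; idom=B0
  B5: preds {B0,B1,B2,B3}: {B0} ∩ {B0,B1} ∩ {B0,B2} ∩ {B0,B2,B3} = {B0}; idom=B0
  B6: preds {B3,B4}: {B0,B2,B3} ∩ {B0,B1,B4} = {B0}; idom=B0

DF derivation:
  join B2 pred B0: · stop@B0
  join B2 pred B3: B3→B2 stop@B0
  join B5 pred B0: · stop@B0
  join B5 pred B1: B1 stop@B0
  join B5 pred B2: B2 stop@B0
  join B5 pred B3: B3→B2 stop@B0
  join B6 pred B3: B3→B2 stop@B0
  join B6 pred B4: B4→B1 stop@B0
  B0: DF=∅
  B1: DF={B5,B6}
  B2: DF={B2,B5,B6}
  B3: DF={B2,B5,B6}
  B4: DF={B6}
  B5: DF=∅
  B6: DF=∅
  B7: DF=∅

φ for s: defs {B0,B2}
  DF⁺ = {B2,B5,B6}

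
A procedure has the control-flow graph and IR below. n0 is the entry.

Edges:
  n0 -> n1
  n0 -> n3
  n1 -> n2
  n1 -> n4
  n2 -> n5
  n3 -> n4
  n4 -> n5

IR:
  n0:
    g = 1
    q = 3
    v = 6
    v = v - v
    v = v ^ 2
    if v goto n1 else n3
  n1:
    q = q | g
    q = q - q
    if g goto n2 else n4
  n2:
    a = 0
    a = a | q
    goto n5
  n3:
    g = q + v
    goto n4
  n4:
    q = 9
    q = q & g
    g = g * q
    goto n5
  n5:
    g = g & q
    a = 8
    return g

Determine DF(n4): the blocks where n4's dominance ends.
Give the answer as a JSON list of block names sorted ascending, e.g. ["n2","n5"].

idom tree: n1←n0 n2←n1 n3←n0 n4←n0 n5←n0
Dom∩ at merges:
  n4: preds {n1,n3}: {n0,n1} ∩ {n0,n3} = {n0}; idom=n0
  n5: preds {n2,n4}: {n0,n1,n2} ∩ {n0,n4} = {n0}; idom=n0

Frontier:
  n4←n1: walk n1 to n0
  n4←n3: walk n3 to n0
  n5←n2: walk n2→n1 to n0
  n5←n4: walk n4 to n0
  n0 → ∅
  n1 → {n4,n5}
  n2 → {n5}
  n3 → {n4}
  n4 → {n5}
  n5 → ∅

DF(n4) = ["n5"]

Answer: ["n5"]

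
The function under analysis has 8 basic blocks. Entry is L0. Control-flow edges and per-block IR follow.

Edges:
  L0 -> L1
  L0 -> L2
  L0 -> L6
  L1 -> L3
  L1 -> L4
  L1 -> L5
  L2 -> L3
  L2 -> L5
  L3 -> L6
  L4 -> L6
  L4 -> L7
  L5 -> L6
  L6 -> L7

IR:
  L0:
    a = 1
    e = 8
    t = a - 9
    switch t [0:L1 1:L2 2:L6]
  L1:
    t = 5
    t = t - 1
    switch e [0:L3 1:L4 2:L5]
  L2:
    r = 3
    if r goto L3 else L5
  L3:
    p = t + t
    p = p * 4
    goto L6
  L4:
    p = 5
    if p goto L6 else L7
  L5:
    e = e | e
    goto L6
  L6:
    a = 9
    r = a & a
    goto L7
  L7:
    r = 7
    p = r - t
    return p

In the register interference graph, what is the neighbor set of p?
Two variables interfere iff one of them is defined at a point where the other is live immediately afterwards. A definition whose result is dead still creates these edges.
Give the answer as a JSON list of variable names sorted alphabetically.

Answer: ["t"]

Working:
Per-block:
  L0: def={a,e,t} ue=∅
  L1: def={t} ue={e}
  L2: def={r} ue=∅
  L3: def={p} ue={t}
  L4: def={p} ue=∅
  L5: def={e} ue={e}
  L6: def={a,r} ue=∅
  L7: def={p,r} ue={t}

Backward fixpoint:
  L0 li=∅ lo={e,t}
  L1 li={e} lo={e,t}
  L2 li={e,t} lo={e,t}
  L3 li={t} lo={t}
  L4 li={t} lo={t}
  L5 li={e,t} lo={t}
  L6 li={t} lo={t}
  L7 li={t} lo=∅

Interfere edges:
  a — {e,t}
  e — {a,r,t}
  p — {t}
  r — {e,t}
  t — {a,e,p,r}

N(p) = ["t"]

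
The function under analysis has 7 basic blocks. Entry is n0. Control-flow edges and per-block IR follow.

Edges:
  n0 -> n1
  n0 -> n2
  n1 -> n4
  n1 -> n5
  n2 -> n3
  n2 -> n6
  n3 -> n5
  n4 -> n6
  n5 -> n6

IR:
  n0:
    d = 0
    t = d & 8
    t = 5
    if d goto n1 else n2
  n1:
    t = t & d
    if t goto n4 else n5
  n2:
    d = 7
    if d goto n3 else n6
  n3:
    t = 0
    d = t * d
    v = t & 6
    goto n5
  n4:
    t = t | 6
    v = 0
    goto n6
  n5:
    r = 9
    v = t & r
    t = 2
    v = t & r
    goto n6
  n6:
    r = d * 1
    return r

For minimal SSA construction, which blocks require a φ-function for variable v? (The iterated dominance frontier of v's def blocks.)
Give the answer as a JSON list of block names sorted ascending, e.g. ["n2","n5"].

idom tree: n1←n0 n2←n0 n3←n2 n4←n1 n5←n0 n6←n0
Dom at joins:
  n5: preds {n1,n3}: {n0,n1} ∩ {n0,n2,n3} = {n0}; idom=n0
  n6: preds {n2,n4,n5}: {n0,n2} ∩ {n0,n1,n4} ∩ {n0,n5} = {n0}; idom=n0

DF walk-up:
  n5←n1: walk n1 to n0
  n5←n3: walk n3→n2 to n0
  n6←n2: walk n2 to n0
  n6←n4: walk n4→n1 to n0
  n6←n5: walk n5 to n0
  n0 → ∅
  n1 → {n5,n6}
  n2 → {n5,n6}
  n3 → {n5}
  n4 → {n6}
  n5 → {n6}
  n6 → ∅

φ for v: defs {n3,n4,n5}
  DF⁺ = {n5,n6}

Answer: ["n5", "n6"]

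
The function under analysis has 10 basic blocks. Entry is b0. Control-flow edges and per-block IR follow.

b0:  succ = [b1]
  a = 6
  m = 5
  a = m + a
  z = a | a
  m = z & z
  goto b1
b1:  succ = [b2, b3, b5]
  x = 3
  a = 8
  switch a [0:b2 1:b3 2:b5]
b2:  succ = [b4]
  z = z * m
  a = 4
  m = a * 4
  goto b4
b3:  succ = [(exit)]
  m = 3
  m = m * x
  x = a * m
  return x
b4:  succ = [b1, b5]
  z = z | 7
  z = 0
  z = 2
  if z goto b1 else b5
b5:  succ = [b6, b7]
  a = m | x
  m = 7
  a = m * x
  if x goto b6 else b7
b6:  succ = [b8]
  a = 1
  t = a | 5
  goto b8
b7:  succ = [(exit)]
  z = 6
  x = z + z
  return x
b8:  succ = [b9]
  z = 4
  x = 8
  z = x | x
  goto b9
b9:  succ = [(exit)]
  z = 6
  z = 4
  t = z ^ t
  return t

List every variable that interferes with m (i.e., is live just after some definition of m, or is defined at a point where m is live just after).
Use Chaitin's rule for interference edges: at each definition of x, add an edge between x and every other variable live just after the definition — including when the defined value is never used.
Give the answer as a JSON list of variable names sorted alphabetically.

Answer: ["a", "x", "z"]

Working:
Block summaries:
  b0 def {a,m,z} use ∅
  b1 def {a,x} use ∅
  b2 def {a,m,z} use {m,z}
  b3 def {m,x} use {a,x}
  b4 def {z} use {z}
  b5 def {a,m} use {m,x}
  b6 def {a,t} use ∅
  b7 def {x,z} use ∅
  b8 def {x,z} use ∅
  b9 def {t,z} use {t}

Backward fixpoint:
  b0: in=∅ out={m,z}
  b1: in={m,z} out={a,m,x,z}
  b2: in={m,x,z} out={m,x,z}
  b3: in={a,x} out=∅
  b4: in={m,x,z} out={m,x,z}
  b5: in={m,x} out=∅
  b6: in=∅ out={t}
  b7: in=∅ out=∅
  b8: in={t} out={t}
  b9: in={t} out=∅

Interference:
  a: {m,x,z}
  m: {a,x,z}
  t: {x,z}
  x: {a,m,t,z}
  z: {a,m,t,x}

N(m) = ["a", "x", "z"]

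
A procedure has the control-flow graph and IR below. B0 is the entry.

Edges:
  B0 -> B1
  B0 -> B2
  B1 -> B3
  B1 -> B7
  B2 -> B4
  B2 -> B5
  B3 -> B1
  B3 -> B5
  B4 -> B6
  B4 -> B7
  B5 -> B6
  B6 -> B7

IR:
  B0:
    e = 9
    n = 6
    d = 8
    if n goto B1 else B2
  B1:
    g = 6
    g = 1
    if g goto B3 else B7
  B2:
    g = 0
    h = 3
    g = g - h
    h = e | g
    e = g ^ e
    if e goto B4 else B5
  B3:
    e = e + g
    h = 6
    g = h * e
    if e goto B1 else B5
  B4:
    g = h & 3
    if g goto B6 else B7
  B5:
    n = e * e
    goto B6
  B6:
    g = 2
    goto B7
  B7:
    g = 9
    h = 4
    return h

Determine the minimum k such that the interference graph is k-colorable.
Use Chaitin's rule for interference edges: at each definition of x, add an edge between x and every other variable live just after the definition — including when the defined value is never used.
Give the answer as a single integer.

def/use:
  B0: def={d,e,n} ue=∅
  B1: def={g} ue=∅
  B2: def={e,g,h} ue={e}
  B3: def={e,g,h} ue={e,g}
  B4: def={g} ue={h}
  B5: def={n} ue={e}
  B6: def={g} ue=∅
  B7: def={g,h} ue=∅

Backward fixpoint:
  B0 li=∅ lo={e}
  B1 li={e} lo={e,g}
  B2 li={e} lo={e,h}
  B3 li={e,g} lo={e}
  B4 li={h} lo=∅
  B5 li={e} lo=∅
  B6 li=∅ lo=∅
  B7 li=∅ lo=∅

Interference:
  d — {e,n}
  e — {d,g,h,n}
  g — {e,h}
  h — {e,g}
  n — {d,e}

Chromatic number:
  lower bound: {d,e,n} mutually conflict ⇒ χ ≥ 3
  assign d→r1 e→r0 g→r1 h→r2 n→r2 — no edge inside a register ⇒ χ ≤ 3
  χ = 3

Answer: 3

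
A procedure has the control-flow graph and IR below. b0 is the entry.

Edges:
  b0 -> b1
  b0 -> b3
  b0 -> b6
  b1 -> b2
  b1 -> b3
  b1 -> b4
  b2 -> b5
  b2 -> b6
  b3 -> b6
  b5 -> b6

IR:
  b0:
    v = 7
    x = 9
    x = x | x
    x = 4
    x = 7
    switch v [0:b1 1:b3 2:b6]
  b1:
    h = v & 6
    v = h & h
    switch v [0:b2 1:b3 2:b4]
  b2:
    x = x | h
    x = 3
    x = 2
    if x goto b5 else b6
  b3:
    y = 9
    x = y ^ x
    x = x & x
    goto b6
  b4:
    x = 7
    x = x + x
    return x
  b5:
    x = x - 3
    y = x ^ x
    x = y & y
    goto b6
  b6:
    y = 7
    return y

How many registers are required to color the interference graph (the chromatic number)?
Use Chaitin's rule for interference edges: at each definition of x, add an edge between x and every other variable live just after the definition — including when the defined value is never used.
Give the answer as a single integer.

Answer: 3

Derivation:
def/use:
  b0: def={v,x} ue=∅
  b1: def={h,v} ue={v}
  b2: def={x} ue={h,x}
  b3: def={x,y} ue={x}
  b4: def={x} ue=∅
  b5: def={x,y} ue={x}
  b6: def={y} ue=∅

Live sets:
  b0: in=∅ out={v,x}
  b1: in={v,x} out={h,x}
  b2: in={h,x} out={x}
  b3: in={x} out=∅
  b4: in=∅ out=∅
  b5: in={x} out=∅
  b6: in=∅ out=∅

Interference:
  h — {v,x}
  v — {h,x}
  x — {h,v,y}
  y — {x}

Registers:
  clique {h,v,x} ⇒ need ≥ 3
  assign h→R1 v→R2 x→R0 y→R1 — no edge inside a register ⇒ χ ≤ 3
  χ = 3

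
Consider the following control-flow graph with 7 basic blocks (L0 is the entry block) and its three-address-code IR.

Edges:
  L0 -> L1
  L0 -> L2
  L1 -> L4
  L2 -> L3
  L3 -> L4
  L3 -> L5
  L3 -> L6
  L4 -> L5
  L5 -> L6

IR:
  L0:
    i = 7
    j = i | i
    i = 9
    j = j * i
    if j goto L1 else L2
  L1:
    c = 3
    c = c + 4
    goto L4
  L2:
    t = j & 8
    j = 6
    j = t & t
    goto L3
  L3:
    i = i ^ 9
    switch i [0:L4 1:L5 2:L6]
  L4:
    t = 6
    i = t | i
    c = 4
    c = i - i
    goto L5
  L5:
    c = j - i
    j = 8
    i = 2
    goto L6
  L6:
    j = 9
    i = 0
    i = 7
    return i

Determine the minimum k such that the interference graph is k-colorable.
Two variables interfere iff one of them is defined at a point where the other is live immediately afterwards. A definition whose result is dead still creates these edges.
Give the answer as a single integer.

Answer: 3

Working:
Per-block:
  L0: {i,j} / ∅
  L1: {c} / ∅
  L2: {j,t} / {j}
  L3: {i} / {i}
  L4: {c,i,t} / {i}
  L5: {c,i,j} / {i,j}
  L6: {i,j} / ∅

Live sets:
  L0 li=∅ lo={i,j}
  L1 li={i,j} lo={i,j}
  L2 li={i,j} lo={i,j}
  L3 li={i,j} lo={i,j}
  L4 li={i,j} lo={i,j}
  L5 li={i,j} lo=∅
  L6 li=∅ lo=∅

Conflict graph:
  c↔{i,j}
  i↔{c,j,t}
  j↔{c,i,t}
  t↔{i,j}

Colouring:
  clique {c,i,j} ⇒ need ≥ 3
  assign c→r2 i→r0 j→r1 t→r2 — no edge inside a register ⇒ χ ≤ 3
  χ = 3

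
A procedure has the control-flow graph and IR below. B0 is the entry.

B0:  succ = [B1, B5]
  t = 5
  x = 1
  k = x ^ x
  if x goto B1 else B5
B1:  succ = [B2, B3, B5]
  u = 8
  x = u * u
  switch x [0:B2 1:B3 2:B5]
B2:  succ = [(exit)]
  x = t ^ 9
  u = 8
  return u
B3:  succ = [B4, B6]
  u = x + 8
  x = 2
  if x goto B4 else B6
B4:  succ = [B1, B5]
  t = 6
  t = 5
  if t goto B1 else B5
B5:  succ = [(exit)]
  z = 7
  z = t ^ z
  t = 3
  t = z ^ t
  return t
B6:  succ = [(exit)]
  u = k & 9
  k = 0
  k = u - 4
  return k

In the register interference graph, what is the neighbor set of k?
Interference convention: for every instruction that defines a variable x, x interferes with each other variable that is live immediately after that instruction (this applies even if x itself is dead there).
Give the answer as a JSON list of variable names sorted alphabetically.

def/use:
  B0: def={k,t,x} ue=∅
  B1: def={u,x} ue=∅
  B2: def={u,x} ue={t}
  B3: def={u,x} ue={x}
  B4: def={t} ue=∅
  B5: def={t,z} ue={t}
  B6: def={k,u} ue={k}

Live sets:
  B0: in=∅ out={k,t}
  B1: in={k,t} out={k,t,x}
  B2: in={t} out=∅
  B3: in={k,x} out={k}
  B4: in={k} out={k,t}
  B5: in={t} out=∅
  B6: in={k} out=∅

Conflict graph:
  k — {t,u,x}
  t — {k,u,x,z}
  u — {k,t}
  x — {k,t}
  z — {t}

N(k) = ["t", "u", "x"]

Answer: ["t", "u", "x"]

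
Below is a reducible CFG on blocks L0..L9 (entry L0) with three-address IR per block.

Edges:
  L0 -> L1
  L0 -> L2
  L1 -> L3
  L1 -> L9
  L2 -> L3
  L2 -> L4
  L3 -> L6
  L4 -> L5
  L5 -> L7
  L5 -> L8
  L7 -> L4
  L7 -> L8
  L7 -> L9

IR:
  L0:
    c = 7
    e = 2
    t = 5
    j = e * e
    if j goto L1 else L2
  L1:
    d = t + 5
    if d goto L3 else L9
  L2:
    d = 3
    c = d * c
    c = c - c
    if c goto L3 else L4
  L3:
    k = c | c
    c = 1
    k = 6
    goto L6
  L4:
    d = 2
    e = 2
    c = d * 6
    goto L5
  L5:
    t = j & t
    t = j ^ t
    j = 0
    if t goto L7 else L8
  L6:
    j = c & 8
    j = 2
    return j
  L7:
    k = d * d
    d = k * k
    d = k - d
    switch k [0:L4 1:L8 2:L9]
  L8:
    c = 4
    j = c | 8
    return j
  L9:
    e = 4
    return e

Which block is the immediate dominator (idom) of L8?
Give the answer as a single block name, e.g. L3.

Answer: L5

Working:
idom tree: L1←L0 L2←L0 L3←L0 L4←L2 L5←L4 L6←L3 L7←L5 L8←L5 L9←L0
Dom at joins:
  L3: preds {L1,L2}: {L0,L1} ∩ {L0,L2} = {L0}; idom=L0
  L4: preds {L2,L7}: {L0,L2} ∩ {L0,L2,L4,L5,L7} = {L0,L2}; idom=L2
  L8: preds {L5,L7}: {L0,L2,L4,L5} ∩ {L0,L2,L4,L5,L7} = {L0,L2,L4,L5}; idom=L5
  L9: preds {L1,L7}: {L0,L1} ∩ {L0,L2,L4,L5,L7} = {L0}; idom=L0

idom(L8) = L5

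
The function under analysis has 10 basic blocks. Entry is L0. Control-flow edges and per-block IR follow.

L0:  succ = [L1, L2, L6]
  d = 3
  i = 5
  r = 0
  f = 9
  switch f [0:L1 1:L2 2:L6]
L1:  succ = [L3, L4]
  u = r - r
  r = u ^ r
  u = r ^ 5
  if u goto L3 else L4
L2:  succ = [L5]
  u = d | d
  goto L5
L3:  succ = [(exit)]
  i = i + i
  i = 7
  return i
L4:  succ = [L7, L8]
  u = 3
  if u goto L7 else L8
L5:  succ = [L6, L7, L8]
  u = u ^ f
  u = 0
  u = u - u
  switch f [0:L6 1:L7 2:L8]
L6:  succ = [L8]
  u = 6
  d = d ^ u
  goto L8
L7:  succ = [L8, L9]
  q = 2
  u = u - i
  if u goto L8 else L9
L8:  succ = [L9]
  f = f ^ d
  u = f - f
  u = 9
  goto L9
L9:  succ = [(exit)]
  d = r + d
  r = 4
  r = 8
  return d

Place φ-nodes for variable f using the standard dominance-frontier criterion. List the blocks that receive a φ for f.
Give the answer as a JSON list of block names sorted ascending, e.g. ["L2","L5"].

Answer: ["L9"]

Working:
idom tree: L1←L0 L2←L0 L3←L1 L4←L1 L5←L2 L6←L0 L7←L0 L8←L0 L9←L0
Join-block Dom:
  L6: preds {L0,L5}: {L0} ∩ {L0,L2,L5} = {L0}; idom=L0
  L7: preds {L4,L5}: {L0,L1,L4} ∩ {L0,L2,L5} = {L0}; idom=L0
  L8: preds {L4,L5,L6,L7}: {L0,L1,L4} ∩ {L0,L2,L5} ∩ {L0,L6} ∩ {L0,L7} = {L0}; idom=L0
  L9: preds {L7,L8}: {L0,L7} ∩ {L0,L8} = {L0}; idom=L0

DF walk-up:
  join L6 pred L0: · stop@L0
  join L6 pred L5: L5→L2 stop@L0
  join L7 pred L4: L4→L1 stop@L0
  join L7 pred L5: L5→L2 stop@L0
  join L8 pred L4: L4→L1 stop@L0
  join L8 pred L5: L5→L2 stop@L0
  join L8 pred L6: L6 stop@L0
  join L8 pred L7: L7 stop@L0
  join L9 pred L7: L7 stop@L0
  join L9 pred L8: L8 stop@L0
  L0: DF=∅
  L1: DF={L7,L8}
  L2: DF={L6,L7,L8}
  L3: DF=∅
  L4: DF={L7,L8}
  L5: DF={L6,L7,L8}
  L6: DF={L8}
  L7: DF={L8,L9}
  L8: DF={L9}
  L9: DF=∅

φ for f: defs {L0,L8}
  DF⁺ = {L9}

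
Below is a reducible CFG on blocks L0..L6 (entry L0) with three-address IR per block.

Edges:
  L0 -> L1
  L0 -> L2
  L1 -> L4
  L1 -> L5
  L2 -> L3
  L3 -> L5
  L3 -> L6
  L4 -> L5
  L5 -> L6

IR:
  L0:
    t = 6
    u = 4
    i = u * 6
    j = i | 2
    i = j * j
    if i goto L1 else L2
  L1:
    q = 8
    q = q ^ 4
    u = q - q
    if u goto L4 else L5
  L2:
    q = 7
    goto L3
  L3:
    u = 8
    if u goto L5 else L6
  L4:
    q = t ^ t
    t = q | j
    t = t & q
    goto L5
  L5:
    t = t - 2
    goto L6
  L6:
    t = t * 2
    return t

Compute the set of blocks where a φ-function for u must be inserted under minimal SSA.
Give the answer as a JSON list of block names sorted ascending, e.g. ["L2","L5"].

Answer: ["L5", "L6"]

Analysis:
idom tree: L1←L0 L2←L0 L3←L2 L4←L1 L5←L0 L6←L0
Join-block Dom:
  L5: preds {L1,L3,L4}: {L0,L1} ∩ {L0,L2,L3} ∩ {L0,L1,L4} = {L0}; idom=L0
  L6: preds {L3,L5}: {L0,L2,L3} ∩ {L0,L5} = {L0}; idom=L0

DF walk-up:
  L5←L1: walk L1 to L0
  L5←L3: walk L3→L2 to L0
  L5←L4: walk L4→L1 to L0
  L6←L3: walk L3→L2 to L0
  L6←L5: walk L5 to L0
  DF(L0)=∅
  DF(L1)={L5}
  DF(L2)={L5,L6}
  DF(L3)={L5,L6}
  DF(L4)={L5}
  DF(L5)={L6}
  DF(L6)=∅

φ for u: defs {L0,L1,L3}
  DF⁺ = {L5,L6}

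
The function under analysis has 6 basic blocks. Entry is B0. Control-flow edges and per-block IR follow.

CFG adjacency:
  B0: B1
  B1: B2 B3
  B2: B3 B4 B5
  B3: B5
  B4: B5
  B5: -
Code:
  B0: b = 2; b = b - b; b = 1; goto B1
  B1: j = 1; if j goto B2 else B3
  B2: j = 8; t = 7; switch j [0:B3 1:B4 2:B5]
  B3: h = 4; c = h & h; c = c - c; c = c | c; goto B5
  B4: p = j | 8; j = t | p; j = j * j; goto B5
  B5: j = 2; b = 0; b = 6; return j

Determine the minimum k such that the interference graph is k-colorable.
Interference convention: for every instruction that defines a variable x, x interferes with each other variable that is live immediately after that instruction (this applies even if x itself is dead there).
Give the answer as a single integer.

Answer: 2

Analysis:
Block summaries:
  B0: {b} / ∅
  B1: {j} / ∅
  B2: {j,t} / ∅
  B3: {c,h} / ∅
  B4: {j,p} / {j,t}
  B5: {b,j} / ∅

Liveness:
  live B0: ∅→∅
  live B1: ∅→∅
  live B2: ∅→{j,t}
  live B3: ∅→∅
  live B4: {j,t}→∅
  live B5: ∅→∅

Interfere edges:
  b↔{j}
  c↔∅
  h↔∅
  j↔{b,t}
  p↔{t}
  t↔{j,p}

Colouring:
  lower bound: {b,j} mutually conflict ⇒ χ ≥ 2
  2-colouring: c0={c,h,j,p}  c1={b,t}
  χ = 2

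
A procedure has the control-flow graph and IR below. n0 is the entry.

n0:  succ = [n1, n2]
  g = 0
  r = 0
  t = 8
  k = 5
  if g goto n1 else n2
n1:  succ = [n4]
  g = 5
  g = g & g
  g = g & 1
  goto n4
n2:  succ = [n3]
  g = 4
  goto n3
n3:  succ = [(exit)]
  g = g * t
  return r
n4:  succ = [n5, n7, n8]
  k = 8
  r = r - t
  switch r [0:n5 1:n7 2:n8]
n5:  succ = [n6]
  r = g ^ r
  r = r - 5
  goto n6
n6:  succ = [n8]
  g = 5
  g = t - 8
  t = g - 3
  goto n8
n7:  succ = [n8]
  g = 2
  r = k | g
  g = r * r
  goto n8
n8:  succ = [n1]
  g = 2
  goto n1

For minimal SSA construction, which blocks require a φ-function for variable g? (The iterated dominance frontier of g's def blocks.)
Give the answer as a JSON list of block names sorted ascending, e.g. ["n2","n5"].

idom tree: n1←n0 n2←n0 n3←n2 n4←n1 n5←n4 n6←n5 n7←n4 n8←n4
Join-block Dom:
  n1: preds {n0,n8}: {n0} ∩ {n0,n1,n4,n8} = {n0}; idom=n0
  n8: preds {n4,n6,n7}: {n0,n1,n4} ∩ {n0,n1,n4,n5,n6} ∩ {n0,n1,n4,n7} = {n0,n1,n4}; idom=n4

Frontier:
  n1←n0: walk · to n0
  n1←n8: walk n8→n4→n1 to n0
  n8←n4: walk · to n4
  n8←n6: walk n6→n5 to n4
  n8←n7: walk n7 to n4
  n0: DF=∅
  n1: DF={n1}
  n2: DF=∅
  n3: DF=∅
  n4: DF={n1}
  n5: DF={n8}
  n6: DF={n8}
  n7: DF={n8}
  n8: DF={n1}

φ for g: defs {n0,n1,n2,n3,n6,n7,n8}
  DF⁺ = {n1,n8}

Answer: ["n1", "n8"]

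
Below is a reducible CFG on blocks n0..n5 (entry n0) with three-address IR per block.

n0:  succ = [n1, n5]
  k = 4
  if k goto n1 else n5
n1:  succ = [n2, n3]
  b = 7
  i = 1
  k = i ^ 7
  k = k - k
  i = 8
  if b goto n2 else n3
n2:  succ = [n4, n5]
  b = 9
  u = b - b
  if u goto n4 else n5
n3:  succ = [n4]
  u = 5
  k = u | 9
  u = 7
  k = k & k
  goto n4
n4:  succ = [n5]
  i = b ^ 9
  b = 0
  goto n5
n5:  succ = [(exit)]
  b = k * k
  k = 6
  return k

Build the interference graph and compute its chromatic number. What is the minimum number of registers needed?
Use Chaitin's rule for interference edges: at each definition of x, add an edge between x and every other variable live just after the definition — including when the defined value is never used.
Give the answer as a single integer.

Answer: 3

Working:
Per-block:
  n0 def {k} use ∅
  n1 def {b,i,k} use ∅
  n2 def {b,u} use ∅
  n3 def {k,u} use ∅
  n4 def {b,i} use {b}
  n5 def {b,k} use {k}

Live sets:
  live n0: ∅→{k}
  live n1: ∅→{b,k}
  live n2: {k}→{b,k}
  live n3: {b}→{b,k}
  live n4: {b,k}→{k}
  live n5: {k}→∅

Conflict graph:
  b: {i,k,u}
  i: {b,k}
  k: {b,i,u}
  u: {b,k}

Chromatic number:
  {b,i,k} pairwise interfere (3-clique) ⇒ χ ≥ 3
  assign b→r0 i→r2 k→r1 u→r2 — no edge inside a register ⇒ χ ≤ 3
  χ = 3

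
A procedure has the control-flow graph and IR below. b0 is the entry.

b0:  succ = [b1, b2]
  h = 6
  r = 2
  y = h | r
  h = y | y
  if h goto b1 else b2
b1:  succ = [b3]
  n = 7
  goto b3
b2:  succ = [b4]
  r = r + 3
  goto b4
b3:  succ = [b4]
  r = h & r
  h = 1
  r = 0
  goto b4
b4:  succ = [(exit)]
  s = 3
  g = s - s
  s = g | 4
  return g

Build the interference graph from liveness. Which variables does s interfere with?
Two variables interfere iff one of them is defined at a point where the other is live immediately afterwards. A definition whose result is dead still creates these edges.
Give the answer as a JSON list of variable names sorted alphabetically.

Per-block:
  b0 def {h,r,y} use ∅
  b1 def {n} use ∅
  b2 def {r} use {r}
  b3 def {h,r} use {h,r}
  b4 def {g,s} use ∅

Live sets:
  b0 li=∅ lo={h,r}
  b1 li={h,r} lo={h,r}
  b2 li={r} lo=∅
  b3 li={h,r} lo=∅
  b4 li=∅ lo=∅

Interfere edges:
  g — {s}
  h — {n,r}
  n — {h,r}
  r — {h,n,y}
  s — {g}
  y — {r}

N(s) = ["g"]

Answer: ["g"]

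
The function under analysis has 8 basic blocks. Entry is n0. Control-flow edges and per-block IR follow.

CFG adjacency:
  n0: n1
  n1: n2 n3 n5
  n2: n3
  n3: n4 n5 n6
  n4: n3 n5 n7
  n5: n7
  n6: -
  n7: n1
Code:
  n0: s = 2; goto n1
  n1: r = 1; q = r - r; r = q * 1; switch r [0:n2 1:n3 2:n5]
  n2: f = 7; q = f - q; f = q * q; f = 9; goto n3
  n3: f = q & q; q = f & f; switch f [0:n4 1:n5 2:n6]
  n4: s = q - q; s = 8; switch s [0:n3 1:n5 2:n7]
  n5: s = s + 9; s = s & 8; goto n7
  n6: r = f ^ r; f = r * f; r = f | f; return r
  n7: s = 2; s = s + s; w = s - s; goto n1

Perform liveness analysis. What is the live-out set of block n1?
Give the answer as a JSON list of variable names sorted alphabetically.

Answer: ["q", "r", "s"]

Working:
def/use:
  n0: def={s} ue=∅
  n1: def={q,r} ue=∅
  n2: def={f,q} ue={q}
  n3: def={f,q} ue={q}
  n4: def={s} ue={q}
  n5: def={s} ue={s}
  n6: def={f,r} ue={f,r}
  n7: def={s,w} ue=∅

Backward fixpoint:
  n0 li=∅ lo={s}
  n1 li={s} lo={q,r,s}
  n2 li={q,r,s} lo={q,r,s}
  n3 li={q,r,s} lo={f,q,r,s}
  n4 li={q,r} lo={q,r,s}
  n5 li={s} lo=∅
  n6 li={f,r} lo=∅
  n7 li=∅ lo={s}

live-out(n1) = ["q", "r", "s"]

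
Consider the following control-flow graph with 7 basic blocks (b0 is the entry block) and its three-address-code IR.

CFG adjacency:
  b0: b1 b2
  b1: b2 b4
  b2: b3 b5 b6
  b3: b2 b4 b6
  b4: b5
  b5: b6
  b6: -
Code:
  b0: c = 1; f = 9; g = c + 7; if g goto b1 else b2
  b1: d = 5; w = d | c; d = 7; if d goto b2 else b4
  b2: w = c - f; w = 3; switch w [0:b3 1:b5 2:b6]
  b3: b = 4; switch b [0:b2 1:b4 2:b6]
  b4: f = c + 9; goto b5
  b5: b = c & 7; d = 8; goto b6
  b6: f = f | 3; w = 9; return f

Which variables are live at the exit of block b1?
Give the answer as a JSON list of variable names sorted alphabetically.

Answer: ["c", "f"]

Derivation:
def/use:
  b0: def={c,f,g} ue=∅
  b1: def={d,w} ue={c}
  b2: def={w} ue={c,f}
  b3: def={b} ue=∅
  b4: def={f} ue={c}
  b5: def={b,d} ue={c}
  b6: def={f,w} ue={f}

Liveness:
  live b0: ∅→{c,f}
  live b1: {c,f}→{c,f}
  live b2: {c,f}→{c,f}
  live b3: {c,f}→{c,f}
  live b4: {c}→{c,f}
  live b5: {c,f}→{f}
  live b6: {f}→∅

live-out(b1) = ["c", "f"]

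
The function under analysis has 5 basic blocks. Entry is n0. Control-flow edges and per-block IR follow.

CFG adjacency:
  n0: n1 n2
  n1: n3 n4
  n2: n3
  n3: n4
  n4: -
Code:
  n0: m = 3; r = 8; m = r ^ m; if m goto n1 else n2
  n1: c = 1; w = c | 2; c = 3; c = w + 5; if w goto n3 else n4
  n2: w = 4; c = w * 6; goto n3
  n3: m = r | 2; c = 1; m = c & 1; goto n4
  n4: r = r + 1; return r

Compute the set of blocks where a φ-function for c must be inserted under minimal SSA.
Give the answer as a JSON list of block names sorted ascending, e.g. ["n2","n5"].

Answer: ["n3", "n4"]

Derivation:
idom tree: n1←n0 n2←n0 n3←n0 n4←n0
Dom∩ at merges:
  n3: preds {n1,n2}: {n0,n1} ∩ {n0,n2} = {n0}; idom=n0
  n4: preds {n1,n3}: {n0,n1} ∩ {n0,n3} = {n0}; idom=n0

Frontier:
  n3←n1: walk n1 to n0
  n3←n2: walk n2 to n0
  n4←n1: walk n1 to n0
  n4←n3: walk n3 to n0
  DF(n0)=∅
  DF(n1)={n3,n4}
  DF(n2)={n3}
  DF(n3)={n4}
  DF(n4)=∅

φ for c: defs {n1,n2,n3}
  DF⁺ = {n3,n4}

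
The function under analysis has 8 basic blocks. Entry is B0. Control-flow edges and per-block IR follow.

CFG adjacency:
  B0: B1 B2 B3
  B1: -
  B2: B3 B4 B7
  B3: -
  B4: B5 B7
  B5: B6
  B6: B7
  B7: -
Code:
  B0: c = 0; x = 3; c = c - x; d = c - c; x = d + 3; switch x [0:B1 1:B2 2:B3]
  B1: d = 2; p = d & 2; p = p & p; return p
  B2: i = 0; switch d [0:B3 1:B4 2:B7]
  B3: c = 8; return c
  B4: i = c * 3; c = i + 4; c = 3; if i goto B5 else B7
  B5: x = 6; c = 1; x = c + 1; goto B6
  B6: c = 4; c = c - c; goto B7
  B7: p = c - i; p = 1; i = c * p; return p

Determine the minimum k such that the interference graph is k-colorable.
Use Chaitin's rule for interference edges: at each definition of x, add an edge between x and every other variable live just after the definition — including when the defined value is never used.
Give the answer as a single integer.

Block summaries:
  B0: def={c,d,x} ue=∅
  B1: def={d,p} ue=∅
  B2: def={i} ue={d}
  B3: def={c} ue=∅
  B4: def={c,i} ue={c}
  B5: def={c,x} ue=∅
  B6: def={c} ue=∅
  B7: def={i,p} ue={c,i}

Live sets:
  B0 li=∅ lo={c,d}
  B1 li=∅ lo=∅
  B2 li={c,d} lo={c,i}
  B3 li=∅ lo=∅
  B4 li={c} lo={c,i}
  B5 li={i} lo={i}
  B6 li={i} lo={c,i}
  B7 li={c,i} lo=∅

Conflict graph:
  c — {d,i,p,x}
  d — {c,i,x}
  i — {c,d,p,x}
  p — {c,i}
  x — {c,d,i}

Chromatic number:
  {c,d,i,x} pairwise interfere (4-clique) ⇒ χ ≥ 4
  4-colouring: c0={c}  c1={i}  c2={d,p}  c3={x}
  χ = 4

Answer: 4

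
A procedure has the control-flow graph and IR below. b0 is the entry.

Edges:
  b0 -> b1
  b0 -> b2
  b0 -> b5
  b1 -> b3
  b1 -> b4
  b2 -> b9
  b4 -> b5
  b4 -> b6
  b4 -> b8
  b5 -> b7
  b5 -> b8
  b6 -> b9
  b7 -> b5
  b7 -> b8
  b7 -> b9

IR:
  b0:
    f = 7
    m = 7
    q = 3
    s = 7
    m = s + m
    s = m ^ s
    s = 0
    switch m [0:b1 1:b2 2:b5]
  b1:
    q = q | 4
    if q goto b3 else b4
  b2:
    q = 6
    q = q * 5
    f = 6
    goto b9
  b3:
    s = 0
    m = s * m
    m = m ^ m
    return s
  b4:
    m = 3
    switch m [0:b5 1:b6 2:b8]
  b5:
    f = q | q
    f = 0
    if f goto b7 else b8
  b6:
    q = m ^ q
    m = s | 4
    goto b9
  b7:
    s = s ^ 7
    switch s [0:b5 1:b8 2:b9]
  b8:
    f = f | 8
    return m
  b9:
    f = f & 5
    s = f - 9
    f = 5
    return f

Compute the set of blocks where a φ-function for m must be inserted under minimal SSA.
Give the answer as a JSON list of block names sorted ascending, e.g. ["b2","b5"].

Answer: ["b5", "b8", "b9"]

Derivation:
idom tree: b1←b0 b2←b0 b3←b1 b4←b1 b5←b0 b6←b4 b7←b5 b8←b0 b9←b0
Dom∩ at merges:
  b5: preds {b0,b4,b7}: {b0} ∩ {b0,b1,b4} ∩ {b0,b5,b7} = {b0}; idom=b0
  b8: preds {b4,b5,b7}: {b0,b1,b4} ∩ {b0,b5} ∩ {b0,b5,b7} = {b0}; idom=b0
  b9: preds {b2,b6,b7}: {b0,b2} ∩ {b0,b1,b4,b6} ∩ {b0,b5,b7} = {b0}; idom=b0

Frontier:
  join b5 pred b0: · stop@b0
  join b5 pred b4: b4→b1 stop@b0
  join b5 pred b7: b7→b5 stop@b0
  join b8 pred b4: b4→b1 stop@b0
  join b8 pred b5: b5 stop@b0
  join b8 pred b7: b7→b5 stop@b0
  join b9 pred b2: b2 stop@b0
  join b9 pred b6: b6→b4→b1 stop@b0
  join b9 pred b7: b7→b5 stop@b0
  b0 → ∅
  b1 → {b5,b8,b9}
  b2 → {b9}
  b3 → ∅
  b4 → {b5,b8,b9}
  b5 → {b5,b8,b9}
  b6 → {b9}
  b7 → {b5,b8,b9}
  b8 → ∅
  b9 → ∅

φ for m: defs {b0,b3,b4,b6}
  DF⁺ = {b5,b8,b9}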